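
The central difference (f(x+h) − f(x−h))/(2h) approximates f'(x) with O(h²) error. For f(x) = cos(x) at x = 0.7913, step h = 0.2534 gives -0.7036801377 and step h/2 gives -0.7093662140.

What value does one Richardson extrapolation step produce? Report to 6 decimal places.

Method order is 2; weight 2^2 = 4.
2^2*A(h/2) = -2.8374648560; minus A(h) gives -2.1337847183.
Denominator 4 − 1 = 3.
Extrapolated: (-2.1337847183) / 3 = -0.7112615728
Shift from A(h/2): −0.0018953588.

-0.711262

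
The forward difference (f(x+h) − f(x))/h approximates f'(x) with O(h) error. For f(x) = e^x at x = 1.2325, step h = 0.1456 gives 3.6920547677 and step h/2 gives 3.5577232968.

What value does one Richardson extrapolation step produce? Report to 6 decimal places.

Leading term ∝ h^1; use weight 2 = 2^1.
Numerator 2·A(h/2) − A(h) = 2·3.5577232968 − 3.6920547677 = 3.4233918259
Extrapolated: 3.4233918259 / 1 = 3.4233918259
Gap between inputs: 1.343e-01; correction applied: −0.1343314709.

3.423392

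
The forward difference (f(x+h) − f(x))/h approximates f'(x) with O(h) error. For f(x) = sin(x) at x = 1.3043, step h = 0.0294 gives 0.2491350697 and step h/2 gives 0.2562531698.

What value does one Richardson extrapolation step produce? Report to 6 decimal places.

With r = 1 the leading error scales as h^1, so the weight is 2^1 = 2.
2*0.2562531698 − 0.2491350697 = 0.2633712699
0.2633712699 ÷ 1 = 0.2633712699
Shift from A(h/2): +0.0071181001.

0.263371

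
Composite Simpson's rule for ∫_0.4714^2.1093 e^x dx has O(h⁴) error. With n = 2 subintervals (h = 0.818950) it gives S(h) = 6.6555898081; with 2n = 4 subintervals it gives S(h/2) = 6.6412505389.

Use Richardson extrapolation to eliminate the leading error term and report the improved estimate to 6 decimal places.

6.640295

Order 4 gives 2^r = 16 and 2^r − 1 = 15.
16 × 6.6412505389 − 6.6555898081 = 99.6044188143
(16 × 6.6412505389 − 6.6555898081)/(16 − 1) = 6.6402945876
Shift from A(h/2): −0.0009559513.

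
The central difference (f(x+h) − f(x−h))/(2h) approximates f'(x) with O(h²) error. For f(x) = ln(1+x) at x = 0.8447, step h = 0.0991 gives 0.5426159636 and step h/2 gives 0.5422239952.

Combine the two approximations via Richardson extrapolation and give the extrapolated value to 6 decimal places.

0.542093

r = 2: numerator weight 4, denominator 3.
Numerator 4×A(h/2) − A(h) = 4×0.5422239952 − 0.5426159636 = 1.6262800172
(4×0.5422239952 − 0.5426159636)/(4 − 1) = 0.5420933391
Gap between inputs: 3.920e-04; correction applied: −0.0001306561.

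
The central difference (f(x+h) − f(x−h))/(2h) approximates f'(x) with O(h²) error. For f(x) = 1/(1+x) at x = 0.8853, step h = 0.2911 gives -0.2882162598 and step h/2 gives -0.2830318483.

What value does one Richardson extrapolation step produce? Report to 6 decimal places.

r = 2, so 2^r = 4.
Numerator 4 × A(h/2) − A(h) = 4 × (-0.2830318483) − (-0.2882162598) = -0.8439111334
R = (-0.8439111334)/3 = -0.2813037111
Gap between inputs: 5.184e-03; correction applied: +0.0017281372.

-0.281304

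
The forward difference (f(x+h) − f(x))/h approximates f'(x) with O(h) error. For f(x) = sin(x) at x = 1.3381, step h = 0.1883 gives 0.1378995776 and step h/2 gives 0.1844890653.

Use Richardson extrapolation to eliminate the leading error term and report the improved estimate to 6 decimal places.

Error is O(h^1); halving h shrinks it by 2^1 = 2.
2·0.1844890653 = 0.3689781306; subtract 0.1378995776 → 0.2310785530
(2·0.1844890653 − 0.1378995776)/(2 − 1) = 0.2310785530
Gap between inputs: 4.659e-02; correction applied: +0.0465894877.

0.231079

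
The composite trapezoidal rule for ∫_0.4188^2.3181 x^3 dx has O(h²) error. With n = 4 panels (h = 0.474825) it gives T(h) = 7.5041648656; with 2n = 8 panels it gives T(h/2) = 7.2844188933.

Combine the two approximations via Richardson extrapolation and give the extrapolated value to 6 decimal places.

7.211170

Error is O(h^2); halving h shrinks it by 2^2 = 4.
Top: 4(7.2844188933) − (7.5041648656) = 21.6335107076
Divide by 2^2 − 1 = 3.
Extrapolated: 21.6335107076 / 3 = 7.2111702359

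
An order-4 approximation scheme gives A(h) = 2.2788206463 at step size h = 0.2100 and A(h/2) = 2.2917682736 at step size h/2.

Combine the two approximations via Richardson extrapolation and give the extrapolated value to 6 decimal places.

2.292631

r = 4, so 2^r = 16.
16 × 2.2917682736 = 36.6682923776; 36.6682923776 − 2.2788206463 = 34.3894717313
Divide by 2^4 − 1 = 15.
R = 34.3894717313/15 = 2.2926314488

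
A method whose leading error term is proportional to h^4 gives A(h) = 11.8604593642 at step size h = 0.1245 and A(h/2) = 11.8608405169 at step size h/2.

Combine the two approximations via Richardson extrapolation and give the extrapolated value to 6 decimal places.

r = 4, so 2^r = 16.
A(h/2) − A(h) = 11.8608405169 − 11.8604593642 = 0.0003811527
Correction (A(h/2) − A(h))/(16 − 1) = 0.0003811527/15 = 0.0000254102
R = A(h/2) + (A(h/2) − A(h))/15 = 11.8608405169 + 0.0000254102 = 11.8608659271
Gap between inputs: 3.812e-04; correction applied: +0.0000254102.

11.860866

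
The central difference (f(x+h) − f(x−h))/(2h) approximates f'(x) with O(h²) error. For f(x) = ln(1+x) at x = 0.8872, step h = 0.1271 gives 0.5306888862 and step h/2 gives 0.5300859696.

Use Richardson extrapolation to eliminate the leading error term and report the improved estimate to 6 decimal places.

r = 2, so 2^r = 4.
Weighted: 2.1203438784 − 0.5306888862 = 1.5896549922
(4·0.5300859696 − 0.5306888862)/(4 − 1) = 0.5298849974
Shift from A(h/2): −0.0002009722.

0.529885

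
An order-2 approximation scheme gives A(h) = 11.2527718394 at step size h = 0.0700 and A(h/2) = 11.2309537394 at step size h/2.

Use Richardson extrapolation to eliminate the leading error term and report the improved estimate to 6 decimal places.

Leading term ∝ h^2; use weight 4 = 2^2.
Weighted: 44.9238149576 − 11.2527718394 = 33.6710431182
(4 × 11.2309537394 − 11.2527718394)/(4 − 1) = 11.2236810394

11.223681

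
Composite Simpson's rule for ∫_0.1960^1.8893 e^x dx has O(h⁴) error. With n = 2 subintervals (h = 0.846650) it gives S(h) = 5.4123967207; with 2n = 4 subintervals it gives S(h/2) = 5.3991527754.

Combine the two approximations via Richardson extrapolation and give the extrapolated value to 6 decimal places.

5.398270

The method has order 4: 2^4 = 16.
2^4*A(h/2) = 86.3864444064; minus A(h) gives 80.9740476857.
Extrapolated: 80.9740476857 / 15 = 5.3982698457
Shift from A(h/2): −0.0008829297.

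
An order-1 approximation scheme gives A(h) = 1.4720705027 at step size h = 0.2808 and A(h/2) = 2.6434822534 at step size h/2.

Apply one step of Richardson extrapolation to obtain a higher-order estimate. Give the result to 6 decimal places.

r = 1, so 2^r = 2.
Numerator 2 × A(h/2) − A(h) = 2 × 2.6434822534 − 1.4720705027 = 3.8148940041
(2 × 2.6434822534 − 1.4720705027)/(2 − 1) = 3.8148940041

3.814894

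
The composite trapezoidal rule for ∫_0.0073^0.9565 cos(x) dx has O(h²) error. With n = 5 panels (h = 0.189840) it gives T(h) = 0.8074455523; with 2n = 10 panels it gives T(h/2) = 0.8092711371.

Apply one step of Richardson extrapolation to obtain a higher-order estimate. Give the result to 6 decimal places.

0.809880

Leading term ∝ h^2; use weight 4 = 2^2.
Numerator 4·A(h/2) − A(h) = 4·0.8092711371 − 0.8074455523 = 2.4296389961
R = 2.4296389961/3 = 0.8098796654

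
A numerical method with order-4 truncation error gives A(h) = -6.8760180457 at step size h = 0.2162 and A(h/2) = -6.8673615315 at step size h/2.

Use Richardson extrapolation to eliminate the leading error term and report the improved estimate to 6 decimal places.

The method has order 4: 2^4 = 16.
Weighted: (-109.8777845040) − (-6.8760180457) = -103.0017664583
Extrapolated: (-103.0017664583) / 15 = -6.8667844306

-6.866784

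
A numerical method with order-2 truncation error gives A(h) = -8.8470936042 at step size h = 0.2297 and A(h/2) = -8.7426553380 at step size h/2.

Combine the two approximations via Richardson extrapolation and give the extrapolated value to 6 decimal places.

-8.707843

Leading term ∝ h^2; use weight 4 = 2^2.
4×(-8.7426553380) = -34.9706213520; subtract (-8.8470936042) → -26.1235277478
Divide by 2^2 − 1 = 3.
R = (-26.1235277478)/3 = -8.7078425826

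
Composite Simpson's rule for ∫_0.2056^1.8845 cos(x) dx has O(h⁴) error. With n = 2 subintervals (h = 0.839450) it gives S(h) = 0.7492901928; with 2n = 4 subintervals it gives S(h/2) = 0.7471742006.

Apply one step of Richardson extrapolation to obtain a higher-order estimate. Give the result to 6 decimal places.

Order 4 gives 2^r = 16 and 2^r − 1 = 15.
Difference of the inputs: 0.7471742006 − 0.7492901928 = -0.0021159922
Divide by 2^4 − 1 = 15: (-0.0021159922)/15 = -0.0001410661
R = 0.7471742006 − 0.0001410661 = 0.7470331345
Correction |R − A(h/2)| = 1.411e-04; gap |A(h/2) − A(h)| = 2.116e-03.

0.747033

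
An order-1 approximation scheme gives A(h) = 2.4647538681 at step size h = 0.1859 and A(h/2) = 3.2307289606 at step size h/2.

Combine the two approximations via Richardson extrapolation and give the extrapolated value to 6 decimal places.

r = 1: numerator weight 2, denominator 1.
2 × 3.2307289606 = 6.4614579212; subtract 2.4647538681 → 3.9967040531
Divide by 2^1 − 1 = 1.
Result: 3.9967040531

3.996704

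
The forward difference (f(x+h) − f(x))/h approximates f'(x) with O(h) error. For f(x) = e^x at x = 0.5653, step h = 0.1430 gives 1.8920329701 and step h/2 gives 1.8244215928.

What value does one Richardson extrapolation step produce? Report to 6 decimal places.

Leading term ∝ h^1; use weight 2 = 2^1.
2×1.8244215928 − 1.8920329701 = 1.7568102155
R = 1.7568102155/1 = 1.7568102155

1.756810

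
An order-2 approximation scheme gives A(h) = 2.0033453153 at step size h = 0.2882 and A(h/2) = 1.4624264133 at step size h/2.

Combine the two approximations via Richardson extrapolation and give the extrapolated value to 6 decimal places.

1.282120

Method order is 2; weight 2^2 = 4.
4×1.4624264133 = 5.8497056532; subtract 2.0033453153 → 3.8463603379
3.8463603379 ÷ 3 = 1.2821201126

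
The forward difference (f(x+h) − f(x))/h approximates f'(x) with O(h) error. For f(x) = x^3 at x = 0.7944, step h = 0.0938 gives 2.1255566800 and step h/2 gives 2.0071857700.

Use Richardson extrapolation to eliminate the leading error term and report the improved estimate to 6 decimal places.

Method order is 1; weight 2^1 = 2.
Top: 2(2.0071857700) − (2.1255566800) = 1.8888148600
Denominator 2 − 1 = 1.
1.8888148600 ÷ 1 = 1.8888148600

1.888815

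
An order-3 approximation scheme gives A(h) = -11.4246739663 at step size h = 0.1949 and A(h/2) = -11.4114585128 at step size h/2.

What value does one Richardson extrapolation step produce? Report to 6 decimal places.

Method order is 3; weight 2^3 = 8.
Weighted: (-91.2916681024) − (-11.4246739663) = -79.8669941361
Denominator 8 − 1 = 7.
Extrapolated: (-79.8669941361) / 7 = -11.4095705909
Shift from A(h/2): +0.0018879219.

-11.409571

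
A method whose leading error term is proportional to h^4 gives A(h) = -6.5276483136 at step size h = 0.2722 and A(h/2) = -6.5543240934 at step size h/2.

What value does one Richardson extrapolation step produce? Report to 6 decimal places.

-6.556102

Method order is 4; weight 2^4 = 16.
Numerator 16*A(h/2) − A(h) = 16*(-6.5543240934) − (-6.5276483136) = -98.3415371808
Extrapolated: (-98.3415371808) / 15 = -6.5561024787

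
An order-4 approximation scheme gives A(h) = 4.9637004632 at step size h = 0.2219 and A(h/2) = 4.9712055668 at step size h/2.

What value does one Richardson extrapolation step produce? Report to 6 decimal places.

Method order is 4; weight 2^4 = 16.
16 × 4.9712055668 − 4.9637004632 = 74.5755886056
74.5755886056 ÷ 15 = 4.9717059070

4.971706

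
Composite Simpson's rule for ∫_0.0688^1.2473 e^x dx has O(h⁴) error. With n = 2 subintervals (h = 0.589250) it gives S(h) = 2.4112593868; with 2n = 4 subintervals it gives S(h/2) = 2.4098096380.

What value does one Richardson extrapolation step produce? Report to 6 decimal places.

r = 4: numerator weight 16, denominator 15.
A(h/2) − A(h) = 2.4098096380 − 2.4112593868 = -0.0014497488
Correction (A(h/2) − A(h))/(16 − 1) = (-0.0014497488)/15 = -0.0000966499
R = A(h/2) + (A(h/2) − A(h))/15 = 2.4098096380 − 0.0000966499 = 2.4097129881
Shift from A(h/2): −0.0000966499.

2.409713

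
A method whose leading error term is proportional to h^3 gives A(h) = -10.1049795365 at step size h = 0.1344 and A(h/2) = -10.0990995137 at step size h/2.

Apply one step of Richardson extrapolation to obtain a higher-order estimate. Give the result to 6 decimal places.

With r = 3 the leading error scales as h^3, so the weight is 2^3 = 8.
Top: 8(-10.0990995137) − (-10.1049795365) = -70.6878165731
Denominator 8 − 1 = 7.
Extrapolated: (-70.6878165731) / 7 = -10.0982595104

-10.098260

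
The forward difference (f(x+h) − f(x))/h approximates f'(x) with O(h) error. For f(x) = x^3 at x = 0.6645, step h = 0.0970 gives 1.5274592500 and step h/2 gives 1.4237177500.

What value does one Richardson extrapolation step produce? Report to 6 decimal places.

1.319976

Order 1 gives 2^r = 2 and 2^r − 1 = 1.
2×1.4237177500 = 2.8474355000; subtract 1.5274592500 → 1.3199762500
Divide by 2^1 − 1 = 1.
(2×1.4237177500 − 1.5274592500)/(2 − 1) = 1.3199762500
Correction |R − A(h/2)| = 1.037e-01; gap |A(h/2) − A(h)| = 1.037e-01.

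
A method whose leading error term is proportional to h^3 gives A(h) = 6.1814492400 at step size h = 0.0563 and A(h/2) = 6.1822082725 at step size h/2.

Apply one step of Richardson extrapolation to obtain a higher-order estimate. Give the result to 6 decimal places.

Leading term ∝ h^3; use weight 8 = 2^3.
Top: 8(6.1822082725) − (6.1814492400) = 43.2762169400
Divide by 2^3 − 1 = 7.
(8*6.1822082725 − 6.1814492400)/(8 − 1) = 6.1823167057
Shift from A(h/2): +0.0001084332.

6.182317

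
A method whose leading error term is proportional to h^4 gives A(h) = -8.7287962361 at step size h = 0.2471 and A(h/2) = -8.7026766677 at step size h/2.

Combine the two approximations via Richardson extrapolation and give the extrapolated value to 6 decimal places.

Leading term ∝ h^4; use weight 16 = 2^4.
Weighted: (-139.2428266832) − (-8.7287962361) = -130.5140304471
Denominator 16 − 1 = 15.
So the Richardson estimate is -8.7009353631.

-8.700935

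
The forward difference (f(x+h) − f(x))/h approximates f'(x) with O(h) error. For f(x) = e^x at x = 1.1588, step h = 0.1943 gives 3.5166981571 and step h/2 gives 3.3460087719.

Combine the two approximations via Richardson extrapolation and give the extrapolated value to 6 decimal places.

Order 1 gives 2^r = 2 and 2^r − 1 = 1.
Weighted: 6.6920175438 − 3.5166981571 = 3.1753193867
R = 3.1753193867/1 = 3.1753193867

3.175319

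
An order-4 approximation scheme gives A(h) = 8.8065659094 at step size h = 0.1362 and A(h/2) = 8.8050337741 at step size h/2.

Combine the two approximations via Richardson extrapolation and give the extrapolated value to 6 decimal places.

8.804932

r = 4: numerator weight 16, denominator 15.
Difference of the inputs: 8.8050337741 − 8.8065659094 = -0.0015321353
Divide by 2^4 − 1 = 15: (-0.0015321353)/15 = -0.0001021424
R = 8.8050337741 − 0.0001021424 = 8.8049316317
Gap between inputs: 1.532e-03; correction applied: −0.0001021424.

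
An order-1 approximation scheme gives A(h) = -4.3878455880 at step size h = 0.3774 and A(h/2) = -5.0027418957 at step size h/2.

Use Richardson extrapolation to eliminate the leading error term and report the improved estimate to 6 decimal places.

With r = 1 the leading error scales as h^1, so the weight is 2^1 = 2.
Weighted: (-10.0054837914) − (-4.3878455880) = -5.6176382034
Denominator 2 − 1 = 1.
Result: -5.6176382034

-5.617638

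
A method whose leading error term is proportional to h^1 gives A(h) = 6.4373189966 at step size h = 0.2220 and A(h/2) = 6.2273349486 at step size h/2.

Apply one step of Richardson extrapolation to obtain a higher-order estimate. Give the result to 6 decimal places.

6.017351

r = 1: numerator weight 2, denominator 1.
Top: 2(6.2273349486) − (6.4373189966) = 6.0173509006
(2*6.2273349486 − 6.4373189966)/(2 − 1) = 6.0173509006
Gap between inputs: 2.100e-01; correction applied: −0.2099840480.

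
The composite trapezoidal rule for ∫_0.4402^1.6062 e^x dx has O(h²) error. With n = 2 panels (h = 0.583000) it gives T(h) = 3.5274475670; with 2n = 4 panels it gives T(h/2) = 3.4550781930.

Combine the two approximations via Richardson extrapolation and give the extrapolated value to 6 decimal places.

3.430955

r = 2: numerator weight 4, denominator 3.
4·3.4550781930 − 3.5274475670 = 10.2928652050
Divide by 2^2 − 1 = 3.
(4·3.4550781930 − 3.5274475670)/(4 − 1) = 3.4309550683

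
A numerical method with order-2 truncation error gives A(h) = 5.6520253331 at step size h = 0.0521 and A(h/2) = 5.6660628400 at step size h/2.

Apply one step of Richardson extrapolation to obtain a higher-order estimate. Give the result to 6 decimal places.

5.670742

r = 2, so 2^r = 4.
Weighted: 22.6642513600 − 5.6520253331 = 17.0122260269
Extrapolated: 17.0122260269 / 3 = 5.6707420090
Gap between inputs: 1.404e-02; correction applied: +0.0046791690.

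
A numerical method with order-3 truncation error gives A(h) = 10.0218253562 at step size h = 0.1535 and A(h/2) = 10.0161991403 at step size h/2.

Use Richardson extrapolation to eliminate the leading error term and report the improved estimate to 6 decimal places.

10.015395

The method has order 3: 2^3 = 8.
8·10.0161991403 = 80.1295931224; 80.1295931224 − 10.0218253562 = 70.1077677662
70.1077677662 ÷ 7 = 10.0153953952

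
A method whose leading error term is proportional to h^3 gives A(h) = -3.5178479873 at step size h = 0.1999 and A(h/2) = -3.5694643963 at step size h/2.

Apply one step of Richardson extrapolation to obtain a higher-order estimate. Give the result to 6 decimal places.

Method order is 3; weight 2^3 = 8.
Difference of the inputs: -3.5694643963 − (-3.5178479873) = -0.0516164090
Divide by 2^3 − 1 = 7: (-0.0516164090)/7 = -0.0073737727
R = A(h/2) + (A(h/2) − A(h))/7 = -3.5694643963 − 0.0073737727 = -3.5768381690

-3.576838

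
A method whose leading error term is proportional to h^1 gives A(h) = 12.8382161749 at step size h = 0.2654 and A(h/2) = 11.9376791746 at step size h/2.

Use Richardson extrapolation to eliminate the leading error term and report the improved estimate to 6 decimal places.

Order 1 gives 2^r = 2 and 2^r − 1 = 1.
2×11.9376791746 = 23.8753583492; 23.8753583492 − 12.8382161749 = 11.0371421743
Extrapolated: 11.0371421743 / 1 = 11.0371421743

11.037142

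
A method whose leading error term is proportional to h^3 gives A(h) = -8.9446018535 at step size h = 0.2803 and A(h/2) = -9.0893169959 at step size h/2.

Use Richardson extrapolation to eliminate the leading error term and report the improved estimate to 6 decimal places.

Method order is 3; weight 2^3 = 8.
8 × (-9.0893169959) = -72.7145359672; subtract (-8.9446018535) → -63.7699341137
Denominator 8 − 1 = 7.
(-63.7699341137) ÷ 7 = -9.1099905877

-9.109991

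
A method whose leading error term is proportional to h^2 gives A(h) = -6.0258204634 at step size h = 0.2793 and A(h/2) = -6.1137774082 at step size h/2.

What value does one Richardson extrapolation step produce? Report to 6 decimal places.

-6.143096

r = 2: numerator weight 4, denominator 3.
2^2*A(h/2) = -24.4551096328; minus A(h) gives -18.4292891694.
(-18.4292891694) ÷ 3 = -6.1430963898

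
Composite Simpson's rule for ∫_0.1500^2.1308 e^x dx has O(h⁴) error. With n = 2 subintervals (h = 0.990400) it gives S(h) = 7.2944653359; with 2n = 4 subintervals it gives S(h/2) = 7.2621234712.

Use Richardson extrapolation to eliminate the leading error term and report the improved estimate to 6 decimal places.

Method order is 4; weight 2^4 = 16.
Numerator 16×A(h/2) − A(h) = 16×7.2621234712 − 7.2944653359 = 108.8995102033
R = 108.8995102033/15 = 7.2599673469
Gap between inputs: 3.234e-02; correction applied: −0.0021561243.

7.259967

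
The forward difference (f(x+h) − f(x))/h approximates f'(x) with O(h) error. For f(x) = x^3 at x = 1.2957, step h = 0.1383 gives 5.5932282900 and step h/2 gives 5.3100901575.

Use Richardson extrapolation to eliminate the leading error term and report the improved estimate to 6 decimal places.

The method has order 1: 2^1 = 2.
Top: 2(5.3100901575) − (5.5932282900) = 5.0269520250
(2 × 5.3100901575 − 5.5932282900)/(2 − 1) = 5.0269520250
Gap between inputs: 2.831e-01; correction applied: −0.2831381325.

5.026952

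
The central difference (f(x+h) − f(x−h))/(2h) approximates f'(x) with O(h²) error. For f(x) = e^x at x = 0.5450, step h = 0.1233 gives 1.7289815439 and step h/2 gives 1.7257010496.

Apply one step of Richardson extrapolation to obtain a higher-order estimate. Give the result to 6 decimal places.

1.724608

Error is O(h^2); halving h shrinks it by 2^2 = 4.
4×1.7257010496 = 6.9028041984; 6.9028041984 − 1.7289815439 = 5.1738226545
5.1738226545 ÷ 3 = 1.7246075515
Correction |R − A(h/2)| = 1.093e-03; gap |A(h/2) − A(h)| = 3.280e-03.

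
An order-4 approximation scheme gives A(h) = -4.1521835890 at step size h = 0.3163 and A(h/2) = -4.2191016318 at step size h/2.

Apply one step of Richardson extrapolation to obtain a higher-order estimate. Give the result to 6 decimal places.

-4.223563

With r = 4 the leading error scales as h^4, so the weight is 2^4 = 16.
16×(-4.2191016318) = -67.5056261088; subtract (-4.1521835890) → -63.3534425198
(-63.3534425198) ÷ 15 = -4.2235628347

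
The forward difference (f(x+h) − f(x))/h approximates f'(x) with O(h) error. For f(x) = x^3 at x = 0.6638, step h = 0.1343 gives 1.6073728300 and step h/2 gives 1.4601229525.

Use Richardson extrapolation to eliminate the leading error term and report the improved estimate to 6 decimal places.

r = 1: numerator weight 2, denominator 1.
Difference of the inputs: 1.4601229525 − 1.6073728300 = -0.1472498775
Divide by 2^1 − 1 = 1: (-0.1472498775)/1 = -0.1472498775
R = A(h/2) + (A(h/2) − A(h))/1 = 1.4601229525 − 0.1472498775 = 1.3128730750

1.312873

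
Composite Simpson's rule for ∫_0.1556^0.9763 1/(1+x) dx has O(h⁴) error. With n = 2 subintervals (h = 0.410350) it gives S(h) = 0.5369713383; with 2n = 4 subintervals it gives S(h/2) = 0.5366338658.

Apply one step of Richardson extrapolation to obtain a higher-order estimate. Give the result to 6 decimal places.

The method has order 4: 2^4 = 16.
Numerator 16*A(h/2) − A(h) = 16*0.5366338658 − 0.5369713383 = 8.0491705145
Divide by 2^4 − 1 = 15.
Result: 0.5366113676
Correction |R − A(h/2)| = 2.250e-05; gap |A(h/2) − A(h)| = 3.375e-04.

0.536611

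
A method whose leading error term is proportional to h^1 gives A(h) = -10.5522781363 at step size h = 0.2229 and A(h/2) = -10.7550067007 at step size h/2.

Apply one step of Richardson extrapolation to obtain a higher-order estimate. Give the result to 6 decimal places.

-10.957735

r = 1: numerator weight 2, denominator 1.
2×(-10.7550067007) = -21.5100134014; (-21.5100134014) − (-10.5522781363) = -10.9577352651
R = (-10.9577352651)/1 = -10.9577352651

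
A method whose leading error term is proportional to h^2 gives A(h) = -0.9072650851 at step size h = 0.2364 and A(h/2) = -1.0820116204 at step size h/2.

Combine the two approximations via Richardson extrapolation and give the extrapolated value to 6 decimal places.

r = 2: numerator weight 4, denominator 3.
2^2·A(h/2) = -4.3280464816; minus A(h) gives -3.4207813965.
Divide by 2^2 − 1 = 3.
R = (-3.4207813965)/3 = -1.1402604655

-1.140260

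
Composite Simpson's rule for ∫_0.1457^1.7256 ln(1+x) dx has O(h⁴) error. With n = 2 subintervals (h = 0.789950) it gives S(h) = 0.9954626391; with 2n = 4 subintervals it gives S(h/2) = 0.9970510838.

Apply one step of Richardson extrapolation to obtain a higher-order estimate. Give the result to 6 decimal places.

Error is O(h^4); halving h shrinks it by 2^4 = 16.
Top: 16(0.9970510838) − (0.9954626391) = 14.9573547017
Divide by 2^4 − 1 = 15.
(16 × 0.9970510838 − 0.9954626391)/(16 − 1) = 0.9971569801
Shift from A(h/2): +0.0001058963.

0.997157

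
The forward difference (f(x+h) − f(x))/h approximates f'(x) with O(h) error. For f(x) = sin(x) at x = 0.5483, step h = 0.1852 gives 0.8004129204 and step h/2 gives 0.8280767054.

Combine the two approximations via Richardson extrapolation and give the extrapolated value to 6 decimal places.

0.855740

r = 1: numerator weight 2, denominator 1.
Numerator 2·A(h/2) − A(h) = 2·0.8280767054 − 0.8004129204 = 0.8557404904
Extrapolated: 0.8557404904 / 1 = 0.8557404904
Shift from A(h/2): +0.0276637850.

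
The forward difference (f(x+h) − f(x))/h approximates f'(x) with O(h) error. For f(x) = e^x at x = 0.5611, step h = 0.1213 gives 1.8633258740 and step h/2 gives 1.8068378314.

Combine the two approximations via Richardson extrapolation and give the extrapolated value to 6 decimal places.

1.750350

Leading term ∝ h^1; use weight 2 = 2^1.
2^1·A(h/2) = 3.6136756628; minus A(h) gives 1.7503497888.
Denominator 2 − 1 = 1.
Extrapolated: 1.7503497888 / 1 = 1.7503497888
Shift from A(h/2): −0.0564880426.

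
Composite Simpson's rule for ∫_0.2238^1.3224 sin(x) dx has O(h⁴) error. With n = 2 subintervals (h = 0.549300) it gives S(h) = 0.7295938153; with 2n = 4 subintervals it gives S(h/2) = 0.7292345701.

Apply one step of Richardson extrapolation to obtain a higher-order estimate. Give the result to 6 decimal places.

Method order is 4; weight 2^4 = 16.
16*0.7292345701 = 11.6677531216; subtract 0.7295938153 → 10.9381593063
Denominator 16 − 1 = 15.
R = 10.9381593063/15 = 0.7292106204
Shift from A(h/2): −0.0000239497.

0.729211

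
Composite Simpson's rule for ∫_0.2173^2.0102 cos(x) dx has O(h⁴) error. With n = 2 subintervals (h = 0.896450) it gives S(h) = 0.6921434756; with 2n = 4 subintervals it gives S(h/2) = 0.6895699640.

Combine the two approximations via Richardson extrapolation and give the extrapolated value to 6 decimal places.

0.689398

Method order is 4; weight 2^4 = 16.
Weighted: 11.0331194240 − 0.6921434756 = 10.3409759484
Denominator 16 − 1 = 15.
(16 × 0.6895699640 − 0.6921434756)/(16 − 1) = 0.6893983966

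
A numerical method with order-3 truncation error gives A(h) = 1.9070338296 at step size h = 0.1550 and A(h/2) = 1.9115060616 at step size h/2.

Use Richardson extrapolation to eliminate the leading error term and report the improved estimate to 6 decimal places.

Error is O(h^3); halving h shrinks it by 2^3 = 8.
8×1.9115060616 = 15.2920484928; subtract 1.9070338296 → 13.3850146632
Denominator 8 − 1 = 7.
Extrapolated: 13.3850146632 / 7 = 1.9121449519

1.912145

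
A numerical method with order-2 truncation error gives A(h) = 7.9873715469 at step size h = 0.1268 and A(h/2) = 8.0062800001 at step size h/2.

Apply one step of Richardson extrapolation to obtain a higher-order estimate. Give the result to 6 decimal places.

r = 2, so 2^r = 4.
2^2·A(h/2) = 32.0251200004; minus A(h) gives 24.0377484535.
R = 24.0377484535/3 = 8.0125828178

8.012583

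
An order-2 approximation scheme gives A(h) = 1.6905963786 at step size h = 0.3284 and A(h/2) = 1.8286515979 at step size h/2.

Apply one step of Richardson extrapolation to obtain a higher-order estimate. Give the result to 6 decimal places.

1.874670

With r = 2 the leading error scales as h^2, so the weight is 2^2 = 4.
4 × 1.8286515979 − 1.6905963786 = 5.6240100130
Divide by 2^2 − 1 = 3.
Result: 1.8746700043
Correction |R − A(h/2)| = 4.602e-02; gap |A(h/2) − A(h)| = 1.381e-01.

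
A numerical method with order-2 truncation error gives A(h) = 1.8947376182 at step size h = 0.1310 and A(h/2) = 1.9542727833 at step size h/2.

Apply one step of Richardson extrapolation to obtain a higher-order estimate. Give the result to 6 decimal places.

Leading term ∝ h^2; use weight 4 = 2^2.
Top: 4(1.9542727833) − (1.8947376182) = 5.9223535150
Denominator 4 − 1 = 3.
5.9223535150 ÷ 3 = 1.9741178383

1.974118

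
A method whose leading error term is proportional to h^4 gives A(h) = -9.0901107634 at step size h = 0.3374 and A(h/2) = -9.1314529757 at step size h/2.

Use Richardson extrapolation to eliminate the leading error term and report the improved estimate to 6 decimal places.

-9.134209

Order 4 gives 2^r = 16 and 2^r − 1 = 15.
Weighted: (-146.1032476112) − (-9.0901107634) = -137.0131368478
Extrapolated: (-137.0131368478) / 15 = -9.1342091232
Gap between inputs: 4.134e-02; correction applied: −0.0027561475.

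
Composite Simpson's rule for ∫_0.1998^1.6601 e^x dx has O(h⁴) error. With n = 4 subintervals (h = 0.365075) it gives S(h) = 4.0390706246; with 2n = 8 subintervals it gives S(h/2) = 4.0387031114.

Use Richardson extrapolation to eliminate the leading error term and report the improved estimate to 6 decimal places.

With r = 4 the leading error scales as h^4, so the weight is 2^4 = 16.
Weighted: 64.6192497824 − 4.0390706246 = 60.5801791578
Denominator 16 − 1 = 15.
Extrapolated: 60.5801791578 / 15 = 4.0386786105

4.038679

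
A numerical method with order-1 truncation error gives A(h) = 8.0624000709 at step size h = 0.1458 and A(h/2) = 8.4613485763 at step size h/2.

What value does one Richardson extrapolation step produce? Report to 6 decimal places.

8.860297

With r = 1 the leading error scales as h^1, so the weight is 2^1 = 2.
A(h/2) − A(h) = 8.4613485763 − 8.0624000709 = 0.3989485054
Correction (A(h/2) − A(h))/(2 − 1) = 0.3989485054/1 = 0.3989485054
R = 8.4613485763 + 0.3989485054 = 8.8602970817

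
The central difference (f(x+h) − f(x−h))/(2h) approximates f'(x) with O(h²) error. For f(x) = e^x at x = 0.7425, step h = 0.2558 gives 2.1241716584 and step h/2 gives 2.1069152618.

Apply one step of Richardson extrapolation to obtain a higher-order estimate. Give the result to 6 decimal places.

Order 2 gives 2^r = 4 and 2^r − 1 = 3.
Weighted: 8.4276610472 − 2.1241716584 = 6.3034893888
Extrapolated: 6.3034893888 / 3 = 2.1011631296
Gap between inputs: 1.726e-02; correction applied: −0.0057521322.

2.101163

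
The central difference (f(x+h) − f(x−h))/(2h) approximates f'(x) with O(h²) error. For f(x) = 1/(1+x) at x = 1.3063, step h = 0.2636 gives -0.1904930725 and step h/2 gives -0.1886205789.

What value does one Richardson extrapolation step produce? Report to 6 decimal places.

With r = 2 the leading error scales as h^2, so the weight is 2^2 = 4.
Weighted: (-0.7544823156) − (-0.1904930725) = -0.5639892431
R = (-0.5639892431)/3 = -0.1879964144
Gap between inputs: 1.872e-03; correction applied: +0.0006241645.

-0.187996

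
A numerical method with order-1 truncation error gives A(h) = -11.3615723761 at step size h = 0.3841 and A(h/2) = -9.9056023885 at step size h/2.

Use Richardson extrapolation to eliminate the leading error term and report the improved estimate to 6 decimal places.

-8.449632

r = 1: numerator weight 2, denominator 1.
2·(-9.9056023885) = -19.8112047770; (-19.8112047770) − (-11.3615723761) = -8.4496324009
Denominator 2 − 1 = 1.
Result: -8.4496324009
Gap between inputs: 1.456e+00; correction applied: +1.4559699876.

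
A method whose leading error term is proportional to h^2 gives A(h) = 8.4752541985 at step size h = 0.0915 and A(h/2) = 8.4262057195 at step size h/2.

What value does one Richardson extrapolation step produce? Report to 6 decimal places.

The method has order 2: 2^2 = 4.
2^2·A(h/2) = 33.7048228780; minus A(h) gives 25.2295686795.
Divide by 2^2 − 1 = 3.
R = 25.2295686795/3 = 8.4098562265

8.409856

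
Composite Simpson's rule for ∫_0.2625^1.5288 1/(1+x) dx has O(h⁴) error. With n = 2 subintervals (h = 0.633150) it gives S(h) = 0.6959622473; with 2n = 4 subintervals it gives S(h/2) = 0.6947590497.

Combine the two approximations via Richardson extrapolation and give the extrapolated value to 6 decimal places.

Order 4 gives 2^r = 16 and 2^r − 1 = 15.
Top: 16(0.6947590497) − (0.6959622473) = 10.4201825479
(16*0.6947590497 − 0.6959622473)/(16 − 1) = 0.6946788365
Correction |R − A(h/2)| = 8.021e-05; gap |A(h/2) − A(h)| = 1.203e-03.

0.694679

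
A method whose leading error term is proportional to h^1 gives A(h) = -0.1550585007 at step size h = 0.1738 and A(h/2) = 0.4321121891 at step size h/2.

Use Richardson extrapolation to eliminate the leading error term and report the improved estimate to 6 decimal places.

1.019283

Leading term ∝ h^1; use weight 2 = 2^1.
Weighted: 0.8642243782 − (-0.1550585007) = 1.0192828789
Denominator 2 − 1 = 1.
1.0192828789 ÷ 1 = 1.0192828789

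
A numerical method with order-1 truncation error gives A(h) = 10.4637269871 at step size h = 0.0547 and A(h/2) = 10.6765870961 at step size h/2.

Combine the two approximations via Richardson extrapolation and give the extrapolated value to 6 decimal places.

Leading term ∝ h^1; use weight 2 = 2^1.
2×10.6765870961 = 21.3531741922; subtract 10.4637269871 → 10.8894472051
Denominator 2 − 1 = 1.
R = 10.8894472051/1 = 10.8894472051

10.889447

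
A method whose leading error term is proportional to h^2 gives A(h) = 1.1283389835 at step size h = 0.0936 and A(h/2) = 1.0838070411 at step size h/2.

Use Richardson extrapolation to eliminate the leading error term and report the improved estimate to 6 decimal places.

r = 2: numerator weight 4, denominator 3.
4 × 1.0838070411 = 4.3352281644; 4.3352281644 − 1.1283389835 = 3.2068891809
Denominator 4 − 1 = 3.
Result: 1.0689630603
Correction |R − A(h/2)| = 1.484e-02; gap |A(h/2) − A(h)| = 4.453e-02.

1.068963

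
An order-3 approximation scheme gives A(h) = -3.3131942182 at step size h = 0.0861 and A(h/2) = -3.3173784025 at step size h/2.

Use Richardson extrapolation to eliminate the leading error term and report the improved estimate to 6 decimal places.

r = 3: numerator weight 8, denominator 7.
8·(-3.3173784025) − (-3.3131942182) = -23.2258330018
(-23.2258330018) ÷ 7 = -3.3179761431

-3.317976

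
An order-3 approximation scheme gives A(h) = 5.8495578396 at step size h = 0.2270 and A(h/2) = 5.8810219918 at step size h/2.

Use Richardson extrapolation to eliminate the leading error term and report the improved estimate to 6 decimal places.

Method order is 3; weight 2^3 = 8.
Difference of the inputs: 5.8810219918 − 5.8495578396 = 0.0314641522
Correction (A(h/2) − A(h))/(8 − 1) = 0.0314641522/7 = 0.0044948789
R = 5.8810219918 + 0.0044948789 = 5.8855168707

5.885517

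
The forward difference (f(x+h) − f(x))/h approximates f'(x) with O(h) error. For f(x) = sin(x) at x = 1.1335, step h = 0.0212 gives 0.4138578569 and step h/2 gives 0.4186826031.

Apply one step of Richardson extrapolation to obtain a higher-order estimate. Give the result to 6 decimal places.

0.423507

r = 1, so 2^r = 2.
2×0.4186826031 − 0.4138578569 = 0.4235073493
Divide by 2^1 − 1 = 1.
So the Richardson estimate is 0.4235073493.
Correction |R − A(h/2)| = 4.825e-03; gap |A(h/2) − A(h)| = 4.825e-03.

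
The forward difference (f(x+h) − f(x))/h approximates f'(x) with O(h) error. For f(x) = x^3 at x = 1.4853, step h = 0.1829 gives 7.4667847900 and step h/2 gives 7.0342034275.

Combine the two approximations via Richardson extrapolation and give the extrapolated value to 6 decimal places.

Error is O(h^1); halving h shrinks it by 2^1 = 2.
A(h/2) − A(h) = 7.0342034275 − 7.4667847900 = -0.4325813625
Correction (A(h/2) − A(h))/(2 − 1) = (-0.4325813625)/1 = -0.4325813625
R = A(h/2) + (A(h/2) − A(h))/1 = 7.0342034275 − 0.4325813625 = 6.6016220650

6.601622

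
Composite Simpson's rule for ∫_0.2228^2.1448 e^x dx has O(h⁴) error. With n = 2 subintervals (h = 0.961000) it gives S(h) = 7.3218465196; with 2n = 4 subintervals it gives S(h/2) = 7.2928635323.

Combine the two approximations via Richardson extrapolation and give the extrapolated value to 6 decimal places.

7.290931

r = 4, so 2^r = 16.
Top: 16(7.2928635323) − (7.3218465196) = 109.3639699972
(16·7.2928635323 − 7.3218465196)/(16 − 1) = 7.2909313331
Gap between inputs: 2.898e-02; correction applied: −0.0019321992.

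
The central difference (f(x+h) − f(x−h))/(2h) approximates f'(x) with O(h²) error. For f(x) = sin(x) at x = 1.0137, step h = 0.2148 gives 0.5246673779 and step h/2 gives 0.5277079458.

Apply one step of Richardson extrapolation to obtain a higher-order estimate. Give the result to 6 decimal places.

r = 2, so 2^r = 4.
A(h/2) − A(h) = 0.5277079458 − 0.5246673779 = 0.0030405679
Correction (A(h/2) − A(h))/(4 − 1) = 0.0030405679/3 = 0.0010135226
R = A(h/2) + (A(h/2) − A(h))/3 = 0.5277079458 + 0.0010135226 = 0.5287214684

0.528721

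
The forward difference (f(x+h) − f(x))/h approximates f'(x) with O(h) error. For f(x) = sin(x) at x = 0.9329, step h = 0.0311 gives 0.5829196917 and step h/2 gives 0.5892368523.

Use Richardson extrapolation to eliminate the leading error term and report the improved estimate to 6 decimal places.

With r = 1 the leading error scales as h^1, so the weight is 2^1 = 2.
Numerator 2×A(h/2) − A(h) = 2×0.5892368523 − 0.5829196917 = 0.5955540129
Divide by 2^1 − 1 = 1.
Extrapolated: 0.5955540129 / 1 = 0.5955540129
Correction |R − A(h/2)| = 6.317e-03; gap |A(h/2) − A(h)| = 6.317e-03.

0.595554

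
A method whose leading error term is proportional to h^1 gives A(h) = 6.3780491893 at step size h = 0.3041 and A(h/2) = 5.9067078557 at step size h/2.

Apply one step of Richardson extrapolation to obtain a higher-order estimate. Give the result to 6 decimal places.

5.435367

r = 1, so 2^r = 2.
2^1 × A(h/2) = 11.8134157114; minus A(h) gives 5.4353665221.
Denominator 2 − 1 = 1.
5.4353665221 ÷ 1 = 5.4353665221
Shift from A(h/2): −0.4713413336.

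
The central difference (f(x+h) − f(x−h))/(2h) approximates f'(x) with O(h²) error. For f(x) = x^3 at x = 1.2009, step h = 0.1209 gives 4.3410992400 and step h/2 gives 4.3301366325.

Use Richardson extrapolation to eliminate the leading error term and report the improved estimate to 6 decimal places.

4.326482

Leading term ∝ h^2; use weight 4 = 2^2.
A(h/2) − A(h) = 4.3301366325 − 4.3410992400 = -0.0109626075
Divide by 2^2 − 1 = 3: (-0.0109626075)/3 = -0.0036542025
R = 4.3301366325 − 0.0036542025 = 4.3264824300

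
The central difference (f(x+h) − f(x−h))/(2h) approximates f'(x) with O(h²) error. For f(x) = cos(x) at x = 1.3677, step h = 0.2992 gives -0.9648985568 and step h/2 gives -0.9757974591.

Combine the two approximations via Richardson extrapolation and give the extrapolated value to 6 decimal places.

Leading term ∝ h^2; use weight 4 = 2^2.
4 × (-0.9757974591) = -3.9031898364; subtract (-0.9648985568) → -2.9382912796
Extrapolated: (-2.9382912796) / 3 = -0.9794304265
Correction |R − A(h/2)| = 3.633e-03; gap |A(h/2) − A(h)| = 1.090e-02.

-0.979430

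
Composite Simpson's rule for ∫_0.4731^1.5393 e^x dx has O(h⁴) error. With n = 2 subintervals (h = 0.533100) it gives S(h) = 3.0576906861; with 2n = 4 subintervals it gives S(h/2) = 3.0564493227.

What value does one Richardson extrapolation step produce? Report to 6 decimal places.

3.056367

r = 4, so 2^r = 16.
16·3.0564493227 − 3.0576906861 = 45.8454984771
(16·3.0564493227 − 3.0576906861)/(16 − 1) = 3.0563665651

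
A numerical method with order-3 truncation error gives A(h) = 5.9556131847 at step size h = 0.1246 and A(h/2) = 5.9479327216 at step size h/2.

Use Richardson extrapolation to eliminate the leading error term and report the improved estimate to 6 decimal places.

Error is O(h^3); halving h shrinks it by 2^3 = 8.
8 × 5.9479327216 = 47.5834617728; subtract 5.9556131847 → 41.6278485881
Divide by 2^3 − 1 = 7.
R = 41.6278485881/7 = 5.9468355126
Gap between inputs: 7.680e-03; correction applied: −0.0010972090.

5.946836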